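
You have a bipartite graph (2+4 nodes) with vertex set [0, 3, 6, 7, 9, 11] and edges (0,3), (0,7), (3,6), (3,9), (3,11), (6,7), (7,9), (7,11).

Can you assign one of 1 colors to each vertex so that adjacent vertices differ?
No, G is not 1-colorable

Edge (0,3) forces its endpoints to differ, so 1 color is not enough.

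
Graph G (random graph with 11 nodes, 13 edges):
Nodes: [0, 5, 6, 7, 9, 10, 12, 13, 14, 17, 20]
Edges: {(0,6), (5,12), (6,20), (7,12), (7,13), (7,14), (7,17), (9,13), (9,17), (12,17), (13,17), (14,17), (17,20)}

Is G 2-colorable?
No, G is not 2-colorable

The clique on vertices [9, 13, 17] has size 3 > 2, so it alone needs 3 colors.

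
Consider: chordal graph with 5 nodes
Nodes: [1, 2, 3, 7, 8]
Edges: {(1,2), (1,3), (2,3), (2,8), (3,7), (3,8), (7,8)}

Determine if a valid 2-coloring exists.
No, G is not 2-colorable

The clique on vertices [2, 3, 8] has size 3 > 2, so it alone needs 3 colors.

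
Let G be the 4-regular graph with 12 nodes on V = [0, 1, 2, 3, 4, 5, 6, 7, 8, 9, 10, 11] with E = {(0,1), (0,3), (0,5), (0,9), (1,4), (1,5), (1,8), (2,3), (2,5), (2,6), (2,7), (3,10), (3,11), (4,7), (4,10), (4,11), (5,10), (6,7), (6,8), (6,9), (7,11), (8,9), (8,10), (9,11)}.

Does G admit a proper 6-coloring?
A valid 6-coloring: color 1: [1, 2, 10, 11]; color 2: [0, 4, 6]; color 3: [3, 5, 7, 9]; color 4: [8].
(χ(G) = 3 ≤ 6.)

Yes, G is 6-colorable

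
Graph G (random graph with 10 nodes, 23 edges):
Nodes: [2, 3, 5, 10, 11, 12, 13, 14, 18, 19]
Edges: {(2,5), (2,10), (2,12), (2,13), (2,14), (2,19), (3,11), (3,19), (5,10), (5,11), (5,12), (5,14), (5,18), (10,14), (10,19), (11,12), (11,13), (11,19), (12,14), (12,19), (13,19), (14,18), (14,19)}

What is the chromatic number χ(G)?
Clique number ω(G) = 4 (lower bound: χ ≥ ω).
The clique on [2, 10, 14, 19] has size 4, forcing χ ≥ 4, and the coloring below uses 4 colors, so χ(G) = 4.
A valid 4-coloring: color 1: [5, 19]; color 2: [2, 11, 18]; color 3: [3, 13, 14]; color 4: [10, 12].

χ(G) = 4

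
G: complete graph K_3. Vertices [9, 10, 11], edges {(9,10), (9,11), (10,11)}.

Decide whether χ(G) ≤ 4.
A valid 4-coloring: color 1: [11]; color 2: [10]; color 3: [9].
(χ(G) = 3 ≤ 4.)

Yes, G is 4-colorable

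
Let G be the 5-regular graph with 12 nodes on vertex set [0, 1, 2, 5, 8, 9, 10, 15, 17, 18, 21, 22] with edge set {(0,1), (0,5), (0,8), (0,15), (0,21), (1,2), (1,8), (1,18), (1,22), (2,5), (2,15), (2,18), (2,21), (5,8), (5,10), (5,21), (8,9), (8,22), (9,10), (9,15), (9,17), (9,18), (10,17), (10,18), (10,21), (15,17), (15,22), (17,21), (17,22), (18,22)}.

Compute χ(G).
Clique number ω(G) = 3 (lower bound: χ ≥ ω).
Suppose a proper 3-coloring c exists. The clique [0, 1, 8] takes 3 distinct colors; by symmetry let c(0) = 1, c(1) = 2, c(8) = 3.
- Vertex 5: neighbors [0, 8] already have colors [1, 3] ⇒ c(5) = 2.
- Vertex 21: neighbors [0, 5] already have colors [1, 2] ⇒ c(21) = 3.
- Vertex 10: neighbors [5, 21] already have colors [2, 3] ⇒ c(10) = 1.
- Vertex 9: neighbors [10, 8] already have colors [1, 3] ⇒ c(9) = 2.
- Vertex 17: neighbors [10, 9, 21] already have colors [1, 2, 3] — all 3 colors blocked. Contradiction.
The forced assignments end in a contradiction, so G has no proper 3-coloring (χ ≥ 4).
The coloring below uses 4 colors, so χ(G) = 4.
A valid 4-coloring: color 1: [8, 15, 18, 21]; color 2: [1, 5, 17]; color 3: [0, 2, 10, 22]; color 4: [9].

χ(G) = 4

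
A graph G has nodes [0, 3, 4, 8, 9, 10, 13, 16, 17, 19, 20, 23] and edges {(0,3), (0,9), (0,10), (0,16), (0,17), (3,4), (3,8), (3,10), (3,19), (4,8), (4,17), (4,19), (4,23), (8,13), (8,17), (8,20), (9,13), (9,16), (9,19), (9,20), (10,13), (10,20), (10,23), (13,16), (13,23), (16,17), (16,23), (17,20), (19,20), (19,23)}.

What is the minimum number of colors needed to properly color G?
χ(G) = 3

Clique number ω(G) = 3 (lower bound: χ ≥ ω).
The clique on [0, 9, 16] has size 3, forcing χ ≥ 3, and the coloring below uses 3 colors, so χ(G) = 3.
A valid 3-coloring: color 1: [3, 9, 17, 23]; color 2: [0, 4, 13, 20]; color 3: [8, 10, 16, 19].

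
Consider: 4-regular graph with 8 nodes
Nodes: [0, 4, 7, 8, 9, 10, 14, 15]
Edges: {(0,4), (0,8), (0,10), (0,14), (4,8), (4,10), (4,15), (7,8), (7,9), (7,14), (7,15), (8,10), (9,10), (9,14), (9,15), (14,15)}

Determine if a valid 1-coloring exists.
No, G is not 1-colorable

The clique on vertices [0, 4, 8, 10] has size 4 > 1, so it alone needs 4 colors.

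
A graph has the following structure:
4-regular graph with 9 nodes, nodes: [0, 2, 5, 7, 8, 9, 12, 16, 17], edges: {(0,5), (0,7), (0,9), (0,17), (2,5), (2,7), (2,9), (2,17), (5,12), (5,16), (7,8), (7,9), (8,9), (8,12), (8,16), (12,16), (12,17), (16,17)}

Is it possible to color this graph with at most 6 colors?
Yes, G is 6-colorable

A valid 6-coloring: color 1: [9, 12]; color 2: [0, 2, 8]; color 3: [7, 16]; color 4: [5, 17].
(χ(G) = 4 ≤ 6.)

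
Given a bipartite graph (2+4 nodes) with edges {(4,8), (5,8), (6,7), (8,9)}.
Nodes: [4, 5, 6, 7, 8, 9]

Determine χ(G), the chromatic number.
Clique number ω(G) = 2 (lower bound: χ ≥ ω).
The graph is bipartite (no odd cycle), so 2 colors suffice: χ(G) = 2.
A valid 2-coloring: color 1: [7, 8]; color 2: [4, 5, 6, 9].

χ(G) = 2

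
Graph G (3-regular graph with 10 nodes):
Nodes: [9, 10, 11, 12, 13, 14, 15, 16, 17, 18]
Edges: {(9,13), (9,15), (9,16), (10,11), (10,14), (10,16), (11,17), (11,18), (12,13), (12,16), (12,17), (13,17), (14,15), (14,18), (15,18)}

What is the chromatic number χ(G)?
χ(G) = 3

Clique number ω(G) = 3 (lower bound: χ ≥ ω).
The clique on [12, 13, 17] has size 3, forcing χ ≥ 3, and the coloring below uses 3 colors, so χ(G) = 3.
A valid 3-coloring: color 1: [11, 13, 14, 16]; color 2: [9, 10, 12, 18]; color 3: [15, 17].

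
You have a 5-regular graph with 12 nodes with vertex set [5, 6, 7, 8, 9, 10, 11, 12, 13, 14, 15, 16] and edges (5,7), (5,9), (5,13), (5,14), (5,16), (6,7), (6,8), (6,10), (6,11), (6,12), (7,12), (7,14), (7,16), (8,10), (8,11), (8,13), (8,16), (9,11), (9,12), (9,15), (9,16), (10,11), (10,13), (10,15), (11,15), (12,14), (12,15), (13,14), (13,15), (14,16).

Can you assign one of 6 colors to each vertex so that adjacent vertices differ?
A valid 6-coloring: color 1: [6, 14, 15]; color 2: [11, 12, 13, 16]; color 3: [7, 9, 10]; color 4: [5, 8].
(χ(G) = 4 ≤ 6.)

Yes, G is 6-colorable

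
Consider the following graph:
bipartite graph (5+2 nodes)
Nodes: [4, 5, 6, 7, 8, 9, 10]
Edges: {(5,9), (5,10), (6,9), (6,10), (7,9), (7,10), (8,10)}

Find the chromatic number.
χ(G) = 2

Clique number ω(G) = 2 (lower bound: χ ≥ ω).
The graph is bipartite (no odd cycle), so 2 colors suffice: χ(G) = 2.
A valid 2-coloring: color 1: [4, 9, 10]; color 2: [5, 6, 7, 8].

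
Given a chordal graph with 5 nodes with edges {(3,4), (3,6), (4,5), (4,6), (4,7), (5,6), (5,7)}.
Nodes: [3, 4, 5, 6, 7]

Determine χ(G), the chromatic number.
Clique number ω(G) = 3 (lower bound: χ ≥ ω).
The clique on [3, 4, 6] has size 3, forcing χ ≥ 3, and the coloring below uses 3 colors, so χ(G) = 3.
A valid 3-coloring: color 1: [4]; color 2: [3, 5]; color 3: [6, 7].

χ(G) = 3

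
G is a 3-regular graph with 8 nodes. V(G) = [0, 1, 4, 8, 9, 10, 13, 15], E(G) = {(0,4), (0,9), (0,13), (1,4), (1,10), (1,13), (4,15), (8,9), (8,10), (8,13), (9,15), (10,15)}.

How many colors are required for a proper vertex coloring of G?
χ(G) = 2

Clique number ω(G) = 2 (lower bound: χ ≥ ω).
The graph is bipartite (no odd cycle), so 2 colors suffice: χ(G) = 2.
A valid 2-coloring: color 1: [4, 9, 10, 13]; color 2: [0, 1, 8, 15].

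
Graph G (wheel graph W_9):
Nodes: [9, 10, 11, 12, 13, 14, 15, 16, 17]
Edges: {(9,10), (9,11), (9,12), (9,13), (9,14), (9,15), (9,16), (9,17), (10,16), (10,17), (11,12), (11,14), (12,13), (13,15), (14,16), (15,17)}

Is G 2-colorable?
The clique on vertices [9, 10, 16] has size 3 > 2, so it alone needs 3 colors.

No, G is not 2-colorable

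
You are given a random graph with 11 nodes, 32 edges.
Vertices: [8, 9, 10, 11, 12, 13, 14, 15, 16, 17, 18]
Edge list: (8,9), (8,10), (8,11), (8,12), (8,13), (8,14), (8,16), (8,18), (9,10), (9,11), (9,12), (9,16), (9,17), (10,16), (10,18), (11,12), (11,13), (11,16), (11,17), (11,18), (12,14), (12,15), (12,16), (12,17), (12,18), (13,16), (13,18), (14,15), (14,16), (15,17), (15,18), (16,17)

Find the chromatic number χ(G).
χ(G) = 5

Clique number ω(G) = 5 (lower bound: χ ≥ ω).
The clique on [8, 9, 11, 12, 16] has size 5, forcing χ ≥ 5, and the coloring below uses 5 colors, so χ(G) = 5.
A valid 5-coloring: color 1: [10, 12, 13]; color 2: [8, 17]; color 3: [16, 18]; color 4: [11, 15]; color 5: [9, 14].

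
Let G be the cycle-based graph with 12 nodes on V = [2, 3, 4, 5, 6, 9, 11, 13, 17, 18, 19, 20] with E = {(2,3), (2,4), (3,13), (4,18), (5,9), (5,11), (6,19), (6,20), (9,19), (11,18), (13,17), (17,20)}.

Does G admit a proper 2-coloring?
Yes, G is 2-colorable

A valid 2-coloring: color 1: [2, 5, 13, 18, 19, 20]; color 2: [3, 4, 6, 9, 11, 17].
(χ(G) = 2 ≤ 2.)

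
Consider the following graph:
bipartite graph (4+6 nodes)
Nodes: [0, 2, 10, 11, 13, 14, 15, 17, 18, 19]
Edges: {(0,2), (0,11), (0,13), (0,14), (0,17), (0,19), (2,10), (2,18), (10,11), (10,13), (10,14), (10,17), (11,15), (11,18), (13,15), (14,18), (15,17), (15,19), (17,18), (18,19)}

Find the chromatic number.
χ(G) = 2

Clique number ω(G) = 2 (lower bound: χ ≥ ω).
The graph is bipartite (no odd cycle), so 2 colors suffice: χ(G) = 2.
A valid 2-coloring: color 1: [0, 10, 15, 18]; color 2: [2, 11, 13, 14, 17, 19].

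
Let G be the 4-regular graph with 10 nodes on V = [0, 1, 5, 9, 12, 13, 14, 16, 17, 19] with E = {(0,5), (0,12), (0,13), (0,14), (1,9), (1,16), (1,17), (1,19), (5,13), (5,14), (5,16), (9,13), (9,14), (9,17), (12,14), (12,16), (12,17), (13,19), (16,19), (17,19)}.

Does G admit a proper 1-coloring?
No, G is not 1-colorable

The clique on vertices [0, 12, 14] has size 3 > 1, so it alone needs 3 colors.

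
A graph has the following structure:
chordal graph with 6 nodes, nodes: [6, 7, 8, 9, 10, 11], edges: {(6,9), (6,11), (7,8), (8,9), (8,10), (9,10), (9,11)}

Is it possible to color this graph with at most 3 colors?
Yes, G is 3-colorable

A valid 3-coloring: color 1: [7, 9]; color 2: [6, 8]; color 3: [10, 11].
(χ(G) = 3 ≤ 3.)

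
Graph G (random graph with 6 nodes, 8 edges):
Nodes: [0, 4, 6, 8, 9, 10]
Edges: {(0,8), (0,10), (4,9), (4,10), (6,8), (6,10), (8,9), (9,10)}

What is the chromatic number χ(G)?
Clique number ω(G) = 3 (lower bound: χ ≥ ω).
The clique on [4, 9, 10] has size 3, forcing χ ≥ 3, and the coloring below uses 3 colors, so χ(G) = 3.
A valid 3-coloring: color 1: [8, 10]; color 2: [0, 6, 9]; color 3: [4].

χ(G) = 3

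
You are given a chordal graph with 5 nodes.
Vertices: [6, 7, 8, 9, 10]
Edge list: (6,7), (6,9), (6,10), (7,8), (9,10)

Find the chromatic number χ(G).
χ(G) = 3

Clique number ω(G) = 3 (lower bound: χ ≥ ω).
The clique on [6, 9, 10] has size 3, forcing χ ≥ 3, and the coloring below uses 3 colors, so χ(G) = 3.
A valid 3-coloring: color 1: [6, 8]; color 2: [7, 9]; color 3: [10].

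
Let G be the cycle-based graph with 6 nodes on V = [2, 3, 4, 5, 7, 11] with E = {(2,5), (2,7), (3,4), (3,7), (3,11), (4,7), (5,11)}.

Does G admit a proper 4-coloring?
Yes, G is 4-colorable

A valid 4-coloring: color 1: [2, 3]; color 2: [5, 7]; color 3: [4, 11].
(χ(G) = 3 ≤ 4.)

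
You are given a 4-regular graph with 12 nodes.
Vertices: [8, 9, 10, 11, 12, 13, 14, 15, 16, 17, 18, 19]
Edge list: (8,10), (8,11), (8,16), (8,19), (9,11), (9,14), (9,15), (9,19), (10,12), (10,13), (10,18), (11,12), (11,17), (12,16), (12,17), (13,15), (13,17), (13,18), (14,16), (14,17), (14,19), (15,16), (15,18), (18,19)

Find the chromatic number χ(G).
χ(G) = 3

Clique number ω(G) = 3 (lower bound: χ ≥ ω).
The clique on [9, 14, 19] has size 3, forcing χ ≥ 3, and the coloring below uses 3 colors, so χ(G) = 3.
A valid 3-coloring: color 1: [10, 11, 15, 19]; color 2: [9, 16, 17, 18]; color 3: [8, 12, 13, 14].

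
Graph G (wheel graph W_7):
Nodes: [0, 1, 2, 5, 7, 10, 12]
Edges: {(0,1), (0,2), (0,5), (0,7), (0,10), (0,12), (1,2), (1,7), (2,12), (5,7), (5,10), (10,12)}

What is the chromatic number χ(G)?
Clique number ω(G) = 3 (lower bound: χ ≥ ω).
The clique on [0, 1, 2] has size 3, forcing χ ≥ 3, and the coloring below uses 3 colors, so χ(G) = 3.
A valid 3-coloring: color 1: [0]; color 2: [2, 7, 10]; color 3: [1, 5, 12].

χ(G) = 3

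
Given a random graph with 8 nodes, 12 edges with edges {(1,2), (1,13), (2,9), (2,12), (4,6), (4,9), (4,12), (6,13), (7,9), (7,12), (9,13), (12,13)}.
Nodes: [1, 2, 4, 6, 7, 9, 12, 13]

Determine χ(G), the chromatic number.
χ(G) = 2

Clique number ω(G) = 2 (lower bound: χ ≥ ω).
The graph is bipartite (no odd cycle), so 2 colors suffice: χ(G) = 2.
A valid 2-coloring: color 1: [1, 6, 9, 12]; color 2: [2, 4, 7, 13].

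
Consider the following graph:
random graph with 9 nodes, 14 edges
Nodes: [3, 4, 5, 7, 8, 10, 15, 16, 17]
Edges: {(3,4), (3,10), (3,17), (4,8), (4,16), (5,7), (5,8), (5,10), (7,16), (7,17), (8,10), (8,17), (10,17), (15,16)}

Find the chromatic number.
Clique number ω(G) = 3 (lower bound: χ ≥ ω).
The clique on [3, 10, 17] has size 3, forcing χ ≥ 3, and the coloring below uses 3 colors, so χ(G) = 3.
A valid 3-coloring: color 1: [3, 7, 8, 15]; color 2: [10, 16]; color 3: [4, 5, 17].

χ(G) = 3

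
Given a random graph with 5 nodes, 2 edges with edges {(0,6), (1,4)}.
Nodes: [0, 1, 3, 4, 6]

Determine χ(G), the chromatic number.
χ(G) = 2

Clique number ω(G) = 2 (lower bound: χ ≥ ω).
The graph is bipartite (no odd cycle), so 2 colors suffice: χ(G) = 2.
A valid 2-coloring: color 1: [0, 1, 3]; color 2: [4, 6].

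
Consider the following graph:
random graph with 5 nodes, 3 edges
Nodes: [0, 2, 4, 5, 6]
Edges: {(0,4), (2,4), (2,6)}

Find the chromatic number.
χ(G) = 2

Clique number ω(G) = 2 (lower bound: χ ≥ ω).
The graph is bipartite (no odd cycle), so 2 colors suffice: χ(G) = 2.
A valid 2-coloring: color 1: [4, 5, 6]; color 2: [0, 2].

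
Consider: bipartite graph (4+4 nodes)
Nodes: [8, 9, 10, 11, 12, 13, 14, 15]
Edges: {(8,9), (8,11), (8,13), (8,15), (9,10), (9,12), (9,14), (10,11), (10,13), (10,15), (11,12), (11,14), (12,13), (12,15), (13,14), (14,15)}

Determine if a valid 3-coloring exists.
Yes, G is 3-colorable

A valid 3-coloring: color 1: [9, 11, 13, 15]; color 2: [8, 10, 12, 14].
(χ(G) = 2 ≤ 3.)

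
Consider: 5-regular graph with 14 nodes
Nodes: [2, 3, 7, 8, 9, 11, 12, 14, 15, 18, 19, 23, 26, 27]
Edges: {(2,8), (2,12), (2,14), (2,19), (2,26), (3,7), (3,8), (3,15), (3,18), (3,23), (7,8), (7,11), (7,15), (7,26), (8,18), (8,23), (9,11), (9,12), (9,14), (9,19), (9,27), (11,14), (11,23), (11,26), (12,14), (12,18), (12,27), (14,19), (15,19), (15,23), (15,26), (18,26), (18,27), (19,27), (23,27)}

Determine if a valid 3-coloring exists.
Suppose a proper 3-coloring c exists. The clique [2, 12, 14] takes 3 distinct colors; by symmetry let c(2) = 1, c(12) = 2, c(14) = 3.
- Vertex 9: neighbors [12, 14] already have colors [2, 3] ⇒ c(9) = 1.
- Vertex 11: neighbors [9, 14] already have colors [1, 3] ⇒ c(11) = 2.
- Vertex 26: neighbors [2, 11] already have colors [1, 2] ⇒ c(26) = 3.
- Vertex 7: neighbors [11, 26] already have colors [2, 3] ⇒ c(7) = 1.
- Vertex 15: neighbors [7, 26] already have colors [1, 3] ⇒ c(15) = 2.
- Vertex 19: neighbors [2, 15, 14] already have colors [1, 2, 3] — all 3 colors blocked. Contradiction.
The forced assignments end in a contradiction, so G has no proper 3-coloring (χ ≥ 4).

No, G is not 3-colorable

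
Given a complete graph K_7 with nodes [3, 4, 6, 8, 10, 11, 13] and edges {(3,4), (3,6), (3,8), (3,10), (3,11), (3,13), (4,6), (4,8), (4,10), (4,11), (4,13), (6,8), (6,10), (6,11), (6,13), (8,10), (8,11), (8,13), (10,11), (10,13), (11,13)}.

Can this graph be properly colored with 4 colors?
No, G is not 4-colorable

The clique on vertices [3, 4, 6, 8, 10, 11, 13] has size 7 > 4, so it alone needs 7 colors.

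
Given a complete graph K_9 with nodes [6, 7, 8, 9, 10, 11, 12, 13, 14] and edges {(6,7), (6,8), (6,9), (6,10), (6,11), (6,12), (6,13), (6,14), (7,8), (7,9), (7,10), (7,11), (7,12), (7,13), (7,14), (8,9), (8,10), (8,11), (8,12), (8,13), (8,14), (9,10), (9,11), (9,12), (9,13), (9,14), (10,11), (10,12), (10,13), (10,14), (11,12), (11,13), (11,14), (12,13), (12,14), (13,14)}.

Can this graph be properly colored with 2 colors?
The clique on vertices [6, 7, 8, 9, 10, 11, 12, 13, 14] has size 9 > 2, so it alone needs 9 colors.

No, G is not 2-colorable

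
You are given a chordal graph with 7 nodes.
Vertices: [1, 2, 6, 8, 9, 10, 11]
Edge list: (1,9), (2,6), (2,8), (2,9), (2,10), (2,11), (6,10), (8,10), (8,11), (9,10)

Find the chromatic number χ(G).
χ(G) = 3

Clique number ω(G) = 3 (lower bound: χ ≥ ω).
The clique on [2, 8, 10] has size 3, forcing χ ≥ 3, and the coloring below uses 3 colors, so χ(G) = 3.
A valid 3-coloring: color 1: [1, 2]; color 2: [10, 11]; color 3: [6, 8, 9].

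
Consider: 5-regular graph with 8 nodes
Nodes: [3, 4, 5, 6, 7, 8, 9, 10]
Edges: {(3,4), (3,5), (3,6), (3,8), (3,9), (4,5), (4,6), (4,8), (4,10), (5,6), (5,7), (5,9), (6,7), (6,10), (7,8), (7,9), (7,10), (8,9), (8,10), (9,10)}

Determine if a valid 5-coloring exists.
A valid 5-coloring: color 1: [4, 9]; color 2: [6, 8]; color 3: [5, 10]; color 4: [3, 7].
(χ(G) = 4 ≤ 5.)

Yes, G is 5-colorable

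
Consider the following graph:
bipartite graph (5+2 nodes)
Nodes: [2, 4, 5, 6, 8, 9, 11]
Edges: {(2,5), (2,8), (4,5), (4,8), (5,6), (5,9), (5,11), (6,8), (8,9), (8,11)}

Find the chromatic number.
χ(G) = 2

Clique number ω(G) = 2 (lower bound: χ ≥ ω).
The graph is bipartite (no odd cycle), so 2 colors suffice: χ(G) = 2.
A valid 2-coloring: color 1: [5, 8]; color 2: [2, 4, 6, 9, 11].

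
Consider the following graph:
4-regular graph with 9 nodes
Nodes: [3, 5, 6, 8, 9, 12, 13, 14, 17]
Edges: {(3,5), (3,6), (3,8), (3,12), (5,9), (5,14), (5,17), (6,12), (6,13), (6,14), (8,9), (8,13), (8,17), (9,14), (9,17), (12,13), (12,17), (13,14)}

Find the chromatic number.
Clique number ω(G) = 3 (lower bound: χ ≥ ω).
Suppose a proper 3-coloring c exists. The clique [3, 6, 12] takes 3 distinct colors; by symmetry let c(3) = 1, c(6) = 2, c(12) = 3.
- Vertex 13: neighbors [6, 12] already have colors [2, 3] ⇒ c(13) = 1.
- Vertex 14: neighbors [13, 6] already have colors [1, 2] ⇒ c(14) = 3.
- Vertex 5: neighbors [3, 14] already have colors [1, 3] ⇒ c(5) = 2.
- Vertex 9: neighbors [5, 14] already have colors [2, 3] ⇒ c(9) = 1.
- Vertex 17: neighbors [9, 5, 12] already have colors [1, 2, 3] — all 3 colors blocked. Contradiction.
The forced assignments end in a contradiction, so G has no proper 3-coloring (χ ≥ 4).
The coloring below uses 4 colors, so χ(G) = 4.
A valid 4-coloring: color 1: [5, 6, 8]; color 2: [3, 13, 17]; color 3: [9, 12]; color 4: [14].

χ(G) = 4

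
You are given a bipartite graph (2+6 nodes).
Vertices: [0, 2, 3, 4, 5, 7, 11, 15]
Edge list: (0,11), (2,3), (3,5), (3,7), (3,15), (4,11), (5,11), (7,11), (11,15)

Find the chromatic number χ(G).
Clique number ω(G) = 2 (lower bound: χ ≥ ω).
The graph is bipartite (no odd cycle), so 2 colors suffice: χ(G) = 2.
A valid 2-coloring: color 1: [3, 11]; color 2: [0, 2, 4, 5, 7, 15].

χ(G) = 2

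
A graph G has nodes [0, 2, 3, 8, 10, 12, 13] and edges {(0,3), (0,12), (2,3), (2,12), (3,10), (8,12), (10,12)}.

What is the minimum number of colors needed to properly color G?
Clique number ω(G) = 2 (lower bound: χ ≥ ω).
The graph is bipartite (no odd cycle), so 2 colors suffice: χ(G) = 2.
A valid 2-coloring: color 1: [3, 12, 13]; color 2: [0, 2, 8, 10].

χ(G) = 2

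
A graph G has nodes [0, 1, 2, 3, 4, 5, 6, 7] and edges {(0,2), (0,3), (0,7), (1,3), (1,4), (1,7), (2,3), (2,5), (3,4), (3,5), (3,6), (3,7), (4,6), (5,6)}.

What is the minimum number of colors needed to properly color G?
χ(G) = 4

Clique number ω(G) = 3 (lower bound: χ ≥ ω).
Odd cycle [7, 0, 2, 5, 6, 4, 1] needs 3 colors (χ ≥ 3).
Vertex 3 is adjacent to every vertex of [0, 1, 2, 4, 5, 6, 7], which already need 3 colors among themselves, so 3 needs a new color (χ ≥ 4).
The coloring below uses 4 colors, so χ(G) = 4.
A valid 4-coloring: color 1: [3]; color 2: [2, 4, 7]; color 3: [0, 1, 5]; color 4: [6].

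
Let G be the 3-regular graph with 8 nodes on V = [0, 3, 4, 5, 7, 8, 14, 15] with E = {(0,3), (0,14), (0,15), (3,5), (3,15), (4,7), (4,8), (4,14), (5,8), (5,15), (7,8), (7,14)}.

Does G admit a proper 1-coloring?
No, G is not 1-colorable

The clique on vertices [0, 3, 15] has size 3 > 1, so it alone needs 3 colors.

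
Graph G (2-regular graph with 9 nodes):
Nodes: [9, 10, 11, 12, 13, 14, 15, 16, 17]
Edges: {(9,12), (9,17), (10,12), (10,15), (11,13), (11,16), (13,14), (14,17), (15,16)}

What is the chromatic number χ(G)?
Clique number ω(G) = 2 (lower bound: χ ≥ ω).
Odd cycle [15, 16, 11, 13, 14, 17, 9, 12, 10] needs 3 colors (χ ≥ 3).
The coloring below uses 3 colors, so χ(G) = 3.
A valid 3-coloring: color 1: [11, 12, 15, 17]; color 2: [9, 10, 13, 16]; color 3: [14].

χ(G) = 3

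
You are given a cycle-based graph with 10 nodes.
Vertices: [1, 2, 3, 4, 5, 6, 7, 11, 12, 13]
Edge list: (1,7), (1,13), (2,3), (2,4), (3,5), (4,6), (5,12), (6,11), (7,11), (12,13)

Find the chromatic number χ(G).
χ(G) = 2

Clique number ω(G) = 2 (lower bound: χ ≥ ω).
The graph is bipartite (no odd cycle), so 2 colors suffice: χ(G) = 2.
A valid 2-coloring: color 1: [1, 3, 4, 11, 12]; color 2: [2, 5, 6, 7, 13].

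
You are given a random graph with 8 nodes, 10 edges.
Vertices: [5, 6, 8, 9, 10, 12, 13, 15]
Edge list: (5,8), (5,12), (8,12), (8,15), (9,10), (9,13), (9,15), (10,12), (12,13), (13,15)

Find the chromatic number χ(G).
χ(G) = 3

Clique number ω(G) = 3 (lower bound: χ ≥ ω).
The clique on [9, 13, 15] has size 3, forcing χ ≥ 3, and the coloring below uses 3 colors, so χ(G) = 3.
A valid 3-coloring: color 1: [6, 12, 15]; color 2: [8, 9]; color 3: [5, 10, 13].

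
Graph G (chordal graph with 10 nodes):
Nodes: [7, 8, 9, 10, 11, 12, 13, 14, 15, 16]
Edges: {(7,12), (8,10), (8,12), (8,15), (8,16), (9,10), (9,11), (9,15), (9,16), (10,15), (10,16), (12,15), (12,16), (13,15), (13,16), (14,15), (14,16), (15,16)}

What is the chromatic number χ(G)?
Clique number ω(G) = 4 (lower bound: χ ≥ ω).
The clique on [8, 10, 15, 16] has size 4, forcing χ ≥ 4, and the coloring below uses 4 colors, so χ(G) = 4.
A valid 4-coloring: color 1: [7, 11, 16]; color 2: [15]; color 3: [8, 9, 13, 14]; color 4: [10, 12].

χ(G) = 4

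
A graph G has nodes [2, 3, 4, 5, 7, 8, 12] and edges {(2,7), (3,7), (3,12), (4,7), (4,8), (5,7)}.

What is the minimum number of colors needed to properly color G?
Clique number ω(G) = 2 (lower bound: χ ≥ ω).
The graph is bipartite (no odd cycle), so 2 colors suffice: χ(G) = 2.
A valid 2-coloring: color 1: [7, 8, 12]; color 2: [2, 3, 4, 5].

χ(G) = 2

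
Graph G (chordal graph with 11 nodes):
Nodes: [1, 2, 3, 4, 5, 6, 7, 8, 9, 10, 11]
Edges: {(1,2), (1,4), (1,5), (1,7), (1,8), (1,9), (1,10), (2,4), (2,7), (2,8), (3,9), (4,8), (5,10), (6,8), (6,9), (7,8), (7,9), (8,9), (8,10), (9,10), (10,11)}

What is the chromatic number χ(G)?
Clique number ω(G) = 4 (lower bound: χ ≥ ω).
The clique on [1, 8, 9, 10] has size 4, forcing χ ≥ 4, and the coloring below uses 4 colors, so χ(G) = 4.
A valid 4-coloring: color 1: [3, 5, 8, 11]; color 2: [1, 6]; color 3: [2, 9]; color 4: [4, 7, 10].

χ(G) = 4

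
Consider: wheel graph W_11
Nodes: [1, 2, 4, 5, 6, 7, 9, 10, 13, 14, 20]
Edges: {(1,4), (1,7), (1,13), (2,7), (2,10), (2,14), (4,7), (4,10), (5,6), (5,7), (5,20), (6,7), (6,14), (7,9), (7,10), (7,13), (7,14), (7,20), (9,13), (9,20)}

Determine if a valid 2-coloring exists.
No, G is not 2-colorable

The clique on vertices [1, 4, 7] has size 3 > 2, so it alone needs 3 colors.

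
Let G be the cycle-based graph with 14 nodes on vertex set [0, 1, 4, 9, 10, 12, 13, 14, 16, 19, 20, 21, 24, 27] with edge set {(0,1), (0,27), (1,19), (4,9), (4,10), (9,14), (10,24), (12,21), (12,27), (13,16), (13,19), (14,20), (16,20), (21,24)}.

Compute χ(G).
Clique number ω(G) = 2 (lower bound: χ ≥ ω).
The graph is bipartite (no odd cycle), so 2 colors suffice: χ(G) = 2.
A valid 2-coloring: color 1: [1, 9, 10, 13, 20, 21, 27]; color 2: [0, 4, 12, 14, 16, 19, 24].

χ(G) = 2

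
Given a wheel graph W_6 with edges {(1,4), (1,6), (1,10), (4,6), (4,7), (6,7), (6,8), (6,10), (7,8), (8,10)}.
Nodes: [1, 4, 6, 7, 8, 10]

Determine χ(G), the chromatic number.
Clique number ω(G) = 3 (lower bound: χ ≥ ω).
Odd cycle [8, 7, 4, 1, 10] needs 3 colors (χ ≥ 3).
Vertex 6 is adjacent to every vertex of [1, 4, 7, 8, 10], which already need 3 colors among themselves, so 6 needs a new color (χ ≥ 4).
The coloring below uses 4 colors, so χ(G) = 4.
A valid 4-coloring: color 1: [6]; color 2: [1, 8]; color 3: [7, 10]; color 4: [4].

χ(G) = 4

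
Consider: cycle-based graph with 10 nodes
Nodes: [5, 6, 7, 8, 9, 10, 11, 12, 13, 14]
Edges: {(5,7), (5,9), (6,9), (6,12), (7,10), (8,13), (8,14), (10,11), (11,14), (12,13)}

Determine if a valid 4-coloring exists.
A valid 4-coloring: color 1: [7, 8, 9, 11, 12]; color 2: [5, 6, 10, 13, 14].
(χ(G) = 2 ≤ 4.)

Yes, G is 4-colorable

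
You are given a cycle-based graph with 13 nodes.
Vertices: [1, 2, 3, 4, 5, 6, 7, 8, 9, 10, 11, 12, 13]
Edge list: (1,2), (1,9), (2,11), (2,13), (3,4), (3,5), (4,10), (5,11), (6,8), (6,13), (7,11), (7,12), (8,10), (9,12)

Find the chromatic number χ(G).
χ(G) = 3

Clique number ω(G) = 2 (lower bound: χ ≥ ω).
Odd cycle [5, 3, 4, 10, 8, 6, 13, 2, 11] needs 3 colors (χ ≥ 3).
The coloring below uses 3 colors, so χ(G) = 3.
A valid 3-coloring: color 1: [1, 3, 6, 10, 11, 12]; color 2: [2, 4, 5, 7, 8, 9]; color 3: [13].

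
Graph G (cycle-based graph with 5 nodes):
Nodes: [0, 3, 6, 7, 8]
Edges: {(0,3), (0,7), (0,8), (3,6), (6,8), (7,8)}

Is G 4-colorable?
Yes, G is 4-colorable

A valid 4-coloring: color 1: [3, 8]; color 2: [0, 6]; color 3: [7].
(χ(G) = 3 ≤ 4.)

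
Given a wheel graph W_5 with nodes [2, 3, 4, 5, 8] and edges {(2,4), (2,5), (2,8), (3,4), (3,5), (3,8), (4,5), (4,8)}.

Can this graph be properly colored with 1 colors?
No, G is not 1-colorable

The clique on vertices [2, 4, 8] has size 3 > 1, so it alone needs 3 colors.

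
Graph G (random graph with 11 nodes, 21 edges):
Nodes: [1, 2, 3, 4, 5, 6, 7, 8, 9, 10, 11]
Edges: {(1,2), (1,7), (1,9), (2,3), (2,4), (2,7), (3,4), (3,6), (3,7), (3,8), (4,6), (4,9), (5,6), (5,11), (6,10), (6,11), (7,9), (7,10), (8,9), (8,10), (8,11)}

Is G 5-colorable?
Yes, G is 5-colorable

A valid 5-coloring: color 1: [2, 6, 9]; color 2: [1, 3, 10, 11]; color 3: [4, 5, 7, 8].
(χ(G) = 3 ≤ 5.)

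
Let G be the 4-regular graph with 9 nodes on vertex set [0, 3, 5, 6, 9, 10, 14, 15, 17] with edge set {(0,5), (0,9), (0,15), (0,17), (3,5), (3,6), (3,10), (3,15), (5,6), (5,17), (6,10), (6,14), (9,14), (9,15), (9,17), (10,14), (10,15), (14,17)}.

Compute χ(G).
χ(G) = 3

Clique number ω(G) = 3 (lower bound: χ ≥ ω).
The clique on [0, 9, 17] has size 3, forcing χ ≥ 3, and the coloring below uses 3 colors, so χ(G) = 3.
A valid 3-coloring: color 1: [0, 3, 14]; color 2: [6, 15, 17]; color 3: [5, 9, 10].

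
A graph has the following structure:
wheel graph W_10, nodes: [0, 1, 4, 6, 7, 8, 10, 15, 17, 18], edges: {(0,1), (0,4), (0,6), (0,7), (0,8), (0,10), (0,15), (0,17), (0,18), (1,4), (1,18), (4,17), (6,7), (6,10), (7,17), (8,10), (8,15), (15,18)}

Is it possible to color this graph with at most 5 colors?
Yes, G is 5-colorable

A valid 5-coloring: color 1: [0]; color 2: [4, 6, 8, 18]; color 3: [1, 10, 15, 17]; color 4: [7].
(χ(G) = 4 ≤ 5.)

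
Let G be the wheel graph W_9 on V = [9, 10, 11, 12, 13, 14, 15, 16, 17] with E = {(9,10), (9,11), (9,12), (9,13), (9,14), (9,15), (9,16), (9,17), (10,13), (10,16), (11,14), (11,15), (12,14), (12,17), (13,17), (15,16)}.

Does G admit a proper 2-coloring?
No, G is not 2-colorable

The clique on vertices [9, 10, 16] has size 3 > 2, so it alone needs 3 colors.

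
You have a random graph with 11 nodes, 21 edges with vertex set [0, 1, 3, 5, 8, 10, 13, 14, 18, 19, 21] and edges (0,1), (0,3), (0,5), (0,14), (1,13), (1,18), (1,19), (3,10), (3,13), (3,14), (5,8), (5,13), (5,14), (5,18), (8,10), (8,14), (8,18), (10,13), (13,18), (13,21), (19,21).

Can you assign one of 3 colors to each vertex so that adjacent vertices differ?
A valid 3-coloring: color 1: [0, 8, 13, 19]; color 2: [1, 3, 5, 21]; color 3: [10, 14, 18].
(χ(G) = 3 ≤ 3.)

Yes, G is 3-colorable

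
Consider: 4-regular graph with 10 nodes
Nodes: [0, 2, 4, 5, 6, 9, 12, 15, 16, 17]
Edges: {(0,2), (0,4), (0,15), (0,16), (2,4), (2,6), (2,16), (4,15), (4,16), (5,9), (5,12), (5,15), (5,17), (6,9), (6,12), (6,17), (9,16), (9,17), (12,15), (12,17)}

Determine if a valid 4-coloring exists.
A valid 4-coloring: color 1: [6, 15, 16]; color 2: [4, 9, 12]; color 3: [0, 5]; color 4: [2, 17].
(χ(G) = 4 ≤ 4.)

Yes, G is 4-colorable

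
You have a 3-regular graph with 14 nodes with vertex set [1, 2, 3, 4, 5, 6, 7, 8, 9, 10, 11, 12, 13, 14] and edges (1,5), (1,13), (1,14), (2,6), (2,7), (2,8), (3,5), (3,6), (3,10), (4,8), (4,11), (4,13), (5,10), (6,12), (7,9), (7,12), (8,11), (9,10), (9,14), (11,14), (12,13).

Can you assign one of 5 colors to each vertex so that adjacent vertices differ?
Yes, G is 5-colorable

A valid 5-coloring: color 1: [6, 7, 8, 10, 13, 14]; color 2: [2, 4, 5, 9, 12]; color 3: [1, 3, 11].
(χ(G) = 3 ≤ 5.)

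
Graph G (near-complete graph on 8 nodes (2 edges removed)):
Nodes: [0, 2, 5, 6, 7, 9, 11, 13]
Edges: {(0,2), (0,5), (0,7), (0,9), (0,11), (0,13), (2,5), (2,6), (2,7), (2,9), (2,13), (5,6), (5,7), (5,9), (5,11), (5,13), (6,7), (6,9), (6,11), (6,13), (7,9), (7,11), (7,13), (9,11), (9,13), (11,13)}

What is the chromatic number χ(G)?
χ(G) = 6

Clique number ω(G) = 6 (lower bound: χ ≥ ω).
The clique on [0, 2, 5, 7, 9, 13] has size 6, forcing χ ≥ 6, and the coloring below uses 6 colors, so χ(G) = 6.
A valid 6-coloring: color 1: [7]; color 2: [13]; color 3: [5]; color 4: [9]; color 5: [0, 6]; color 6: [2, 11].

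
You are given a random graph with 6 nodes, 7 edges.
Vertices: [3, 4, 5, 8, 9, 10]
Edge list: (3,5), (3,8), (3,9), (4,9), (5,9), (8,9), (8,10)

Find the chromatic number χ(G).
χ(G) = 3

Clique number ω(G) = 3 (lower bound: χ ≥ ω).
The clique on [3, 8, 9] has size 3, forcing χ ≥ 3, and the coloring below uses 3 colors, so χ(G) = 3.
A valid 3-coloring: color 1: [9, 10]; color 2: [3, 4]; color 3: [5, 8].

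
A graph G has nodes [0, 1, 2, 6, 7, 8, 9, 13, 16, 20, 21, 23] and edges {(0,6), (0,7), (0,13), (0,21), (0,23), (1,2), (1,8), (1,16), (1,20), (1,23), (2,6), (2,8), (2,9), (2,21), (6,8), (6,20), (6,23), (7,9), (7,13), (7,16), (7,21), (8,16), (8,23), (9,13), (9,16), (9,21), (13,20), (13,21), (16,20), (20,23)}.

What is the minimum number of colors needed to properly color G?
Clique number ω(G) = 4 (lower bound: χ ≥ ω).
The clique on [0, 7, 13, 21] has size 4, forcing χ ≥ 4, and the coloring below uses 4 colors, so χ(G) = 4.
A valid 4-coloring: color 1: [2, 13, 16, 23]; color 2: [1, 6, 21]; color 3: [0, 8, 9, 20]; color 4: [7].

χ(G) = 4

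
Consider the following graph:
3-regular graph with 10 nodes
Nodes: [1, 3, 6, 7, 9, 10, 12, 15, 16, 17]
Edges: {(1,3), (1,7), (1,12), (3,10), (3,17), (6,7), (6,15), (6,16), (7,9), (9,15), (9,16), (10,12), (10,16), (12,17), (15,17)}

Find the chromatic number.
Clique number ω(G) = 2 (lower bound: χ ≥ ω).
The graph is bipartite (no odd cycle), so 2 colors suffice: χ(G) = 2.
A valid 2-coloring: color 1: [1, 6, 9, 10, 17]; color 2: [3, 7, 12, 15, 16].

χ(G) = 2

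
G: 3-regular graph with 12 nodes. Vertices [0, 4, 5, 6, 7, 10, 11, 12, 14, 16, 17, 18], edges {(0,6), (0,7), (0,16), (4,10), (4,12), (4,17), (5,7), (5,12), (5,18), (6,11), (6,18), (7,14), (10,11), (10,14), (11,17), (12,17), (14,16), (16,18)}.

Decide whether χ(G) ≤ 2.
No, G is not 2-colorable

The clique on vertices [4, 12, 17] has size 3 > 2, so it alone needs 3 colors.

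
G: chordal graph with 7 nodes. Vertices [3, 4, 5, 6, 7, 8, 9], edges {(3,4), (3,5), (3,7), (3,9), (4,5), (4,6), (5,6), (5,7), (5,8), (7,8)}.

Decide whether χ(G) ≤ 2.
The clique on vertices [5, 7, 8] has size 3 > 2, so it alone needs 3 colors.

No, G is not 2-colorable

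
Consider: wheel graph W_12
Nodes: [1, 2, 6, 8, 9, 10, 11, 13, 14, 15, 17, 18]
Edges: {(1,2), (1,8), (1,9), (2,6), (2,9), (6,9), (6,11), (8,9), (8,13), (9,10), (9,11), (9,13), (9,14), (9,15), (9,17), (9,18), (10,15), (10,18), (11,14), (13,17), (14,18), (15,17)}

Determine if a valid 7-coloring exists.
Yes, G is 7-colorable

A valid 7-coloring: color 1: [9]; color 2: [2, 8, 10, 14, 17]; color 3: [1, 11, 13, 15, 18]; color 4: [6].
(χ(G) = 4 ≤ 7.)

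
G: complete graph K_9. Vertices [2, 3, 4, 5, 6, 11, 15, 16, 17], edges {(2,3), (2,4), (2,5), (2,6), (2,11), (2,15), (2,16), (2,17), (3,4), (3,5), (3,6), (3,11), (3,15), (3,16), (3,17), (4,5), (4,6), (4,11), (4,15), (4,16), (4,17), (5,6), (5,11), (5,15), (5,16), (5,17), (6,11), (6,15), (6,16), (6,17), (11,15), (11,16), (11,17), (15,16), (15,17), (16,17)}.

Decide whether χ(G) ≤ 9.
Yes, G is 9-colorable

A valid 9-coloring: color 1: [2]; color 2: [5]; color 3: [11]; color 4: [6]; color 5: [15]; color 6: [4]; color 7: [16]; color 8: [3]; color 9: [17].
(χ(G) = 9 ≤ 9.)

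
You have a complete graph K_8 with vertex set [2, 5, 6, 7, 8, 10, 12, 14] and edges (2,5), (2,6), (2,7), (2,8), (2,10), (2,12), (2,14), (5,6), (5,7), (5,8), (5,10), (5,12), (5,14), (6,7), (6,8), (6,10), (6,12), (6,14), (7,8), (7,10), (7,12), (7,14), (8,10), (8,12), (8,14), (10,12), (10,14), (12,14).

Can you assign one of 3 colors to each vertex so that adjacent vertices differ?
No, G is not 3-colorable

The clique on vertices [2, 5, 6, 7, 8, 10, 12, 14] has size 8 > 3, so it alone needs 8 colors.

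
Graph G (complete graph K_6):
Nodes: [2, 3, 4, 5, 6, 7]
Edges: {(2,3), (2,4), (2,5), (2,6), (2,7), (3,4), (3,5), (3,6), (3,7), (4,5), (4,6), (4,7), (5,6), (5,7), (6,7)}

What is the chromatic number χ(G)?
Clique number ω(G) = 6 (lower bound: χ ≥ ω).
The clique on [2, 3, 4, 5, 6, 7] has size 6, forcing χ ≥ 6, and the coloring below uses 6 colors, so χ(G) = 6.
A valid 6-coloring: color 1: [6]; color 2: [5]; color 3: [3]; color 4: [7]; color 5: [2]; color 6: [4].

χ(G) = 6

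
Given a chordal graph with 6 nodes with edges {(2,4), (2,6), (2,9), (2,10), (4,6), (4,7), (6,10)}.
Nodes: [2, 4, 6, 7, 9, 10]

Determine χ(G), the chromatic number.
Clique number ω(G) = 3 (lower bound: χ ≥ ω).
The clique on [2, 6, 10] has size 3, forcing χ ≥ 3, and the coloring below uses 3 colors, so χ(G) = 3.
A valid 3-coloring: color 1: [2, 7]; color 2: [6, 9]; color 3: [4, 10].

χ(G) = 3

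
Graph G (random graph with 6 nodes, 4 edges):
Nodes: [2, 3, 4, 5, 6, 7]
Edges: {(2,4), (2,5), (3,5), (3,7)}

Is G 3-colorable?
A valid 3-coloring: color 1: [2, 3, 6]; color 2: [4, 5, 7].
(χ(G) = 2 ≤ 3.)

Yes, G is 3-colorable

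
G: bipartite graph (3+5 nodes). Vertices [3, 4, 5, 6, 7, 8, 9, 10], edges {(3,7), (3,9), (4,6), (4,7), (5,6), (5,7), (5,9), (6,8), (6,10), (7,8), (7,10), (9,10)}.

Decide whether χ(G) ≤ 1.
No, G is not 1-colorable

Edge (9,10) forces its endpoints to differ, so 1 color is not enough.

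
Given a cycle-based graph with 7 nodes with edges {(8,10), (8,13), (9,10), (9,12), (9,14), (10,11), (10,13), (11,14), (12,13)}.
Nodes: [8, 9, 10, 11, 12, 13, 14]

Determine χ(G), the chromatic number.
Clique number ω(G) = 3 (lower bound: χ ≥ ω).
The clique on [8, 10, 13] has size 3, forcing χ ≥ 3, and the coloring below uses 3 colors, so χ(G) = 3.
A valid 3-coloring: color 1: [10, 12, 14]; color 2: [9, 11, 13]; color 3: [8].

χ(G) = 3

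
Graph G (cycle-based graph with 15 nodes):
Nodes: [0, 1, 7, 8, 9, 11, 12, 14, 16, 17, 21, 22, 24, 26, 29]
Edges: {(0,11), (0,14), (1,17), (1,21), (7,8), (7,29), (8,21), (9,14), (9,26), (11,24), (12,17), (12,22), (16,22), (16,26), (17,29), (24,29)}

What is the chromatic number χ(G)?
χ(G) = 3

Clique number ω(G) = 2 (lower bound: χ ≥ ω).
Odd cycle [29, 24, 11, 0, 14, 9, 26, 16, 22, 12, 17] needs 3 colors (χ ≥ 3).
The coloring below uses 3 colors, so χ(G) = 3.
A valid 3-coloring: color 1: [0, 7, 9, 16, 17, 21, 24]; color 2: [1, 8, 11, 12, 14, 26, 29]; color 3: [22].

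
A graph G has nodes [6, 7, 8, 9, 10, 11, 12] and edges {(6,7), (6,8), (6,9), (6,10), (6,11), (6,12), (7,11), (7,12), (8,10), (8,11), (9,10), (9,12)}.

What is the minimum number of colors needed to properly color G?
Clique number ω(G) = 3 (lower bound: χ ≥ ω).
The clique on [6, 8, 10] has size 3, forcing χ ≥ 3, and the coloring below uses 3 colors, so χ(G) = 3.
A valid 3-coloring: color 1: [6]; color 2: [7, 8, 9]; color 3: [10, 11, 12].

χ(G) = 3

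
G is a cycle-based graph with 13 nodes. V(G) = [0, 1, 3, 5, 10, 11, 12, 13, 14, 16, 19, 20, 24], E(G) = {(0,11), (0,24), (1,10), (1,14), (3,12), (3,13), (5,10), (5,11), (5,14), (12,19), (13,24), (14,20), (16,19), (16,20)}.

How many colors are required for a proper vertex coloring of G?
χ(G) = 3

Clique number ω(G) = 2 (lower bound: χ ≥ ω).
Odd cycle [20, 16, 19, 12, 3, 13, 24, 0, 11, 5, 10, 1, 14] needs 3 colors (χ ≥ 3).
The coloring below uses 3 colors, so χ(G) = 3.
A valid 3-coloring: color 1: [0, 10, 12, 13, 14, 16]; color 2: [1, 3, 5, 19, 20, 24]; color 3: [11].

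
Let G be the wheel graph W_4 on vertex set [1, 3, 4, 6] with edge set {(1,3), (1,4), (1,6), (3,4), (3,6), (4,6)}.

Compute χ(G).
χ(G) = 4

Clique number ω(G) = 4 (lower bound: χ ≥ ω).
The clique on [1, 3, 4, 6] has size 4, forcing χ ≥ 4, and the coloring below uses 4 colors, so χ(G) = 4.
A valid 4-coloring: color 1: [3]; color 2: [6]; color 3: [4]; color 4: [1].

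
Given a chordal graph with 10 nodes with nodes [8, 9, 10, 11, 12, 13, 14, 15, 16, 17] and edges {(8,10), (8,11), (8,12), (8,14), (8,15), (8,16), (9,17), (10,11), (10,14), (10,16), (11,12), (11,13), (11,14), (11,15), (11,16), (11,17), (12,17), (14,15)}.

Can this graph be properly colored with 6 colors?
Yes, G is 6-colorable

A valid 6-coloring: color 1: [9, 11]; color 2: [8, 13, 17]; color 3: [12, 14, 16]; color 4: [10, 15].
(χ(G) = 4 ≤ 6.)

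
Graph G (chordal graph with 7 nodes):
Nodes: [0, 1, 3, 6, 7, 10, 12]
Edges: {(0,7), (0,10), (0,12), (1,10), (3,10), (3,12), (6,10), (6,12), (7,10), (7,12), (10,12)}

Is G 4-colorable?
Yes, G is 4-colorable

A valid 4-coloring: color 1: [10]; color 2: [1, 12]; color 3: [0, 3, 6]; color 4: [7].
(χ(G) = 4 ≤ 4.)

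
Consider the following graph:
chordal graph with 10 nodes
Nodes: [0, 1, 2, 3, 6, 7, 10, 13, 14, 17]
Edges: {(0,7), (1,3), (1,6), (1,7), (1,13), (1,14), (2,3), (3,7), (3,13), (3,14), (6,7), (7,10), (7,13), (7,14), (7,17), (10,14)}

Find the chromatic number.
Clique number ω(G) = 4 (lower bound: χ ≥ ω).
The clique on [1, 3, 7, 13] has size 4, forcing χ ≥ 4, and the coloring below uses 4 colors, so χ(G) = 4.
A valid 4-coloring: color 1: [2, 7]; color 2: [0, 1, 10, 17]; color 3: [3, 6]; color 4: [13, 14].

χ(G) = 4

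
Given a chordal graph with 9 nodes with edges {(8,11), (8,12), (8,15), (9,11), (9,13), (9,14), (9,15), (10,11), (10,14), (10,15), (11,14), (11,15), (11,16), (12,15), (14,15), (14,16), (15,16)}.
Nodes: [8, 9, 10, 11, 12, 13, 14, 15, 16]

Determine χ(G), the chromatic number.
χ(G) = 4

Clique number ω(G) = 4 (lower bound: χ ≥ ω).
The clique on [11, 14, 15, 16] has size 4, forcing χ ≥ 4, and the coloring below uses 4 colors, so χ(G) = 4.
A valid 4-coloring: color 1: [13, 15]; color 2: [11, 12]; color 3: [8, 14]; color 4: [9, 10, 16].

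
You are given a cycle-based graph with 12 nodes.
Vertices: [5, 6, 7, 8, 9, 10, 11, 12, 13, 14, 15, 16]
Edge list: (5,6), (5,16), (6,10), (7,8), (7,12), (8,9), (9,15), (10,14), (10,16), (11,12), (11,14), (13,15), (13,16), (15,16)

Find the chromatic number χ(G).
Clique number ω(G) = 3 (lower bound: χ ≥ ω).
The clique on [13, 15, 16] has size 3, forcing χ ≥ 3, and the coloring below uses 3 colors, so χ(G) = 3.
A valid 3-coloring: color 1: [6, 9, 12, 14, 16]; color 2: [5, 7, 10, 11, 15]; color 3: [8, 13].

χ(G) = 3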